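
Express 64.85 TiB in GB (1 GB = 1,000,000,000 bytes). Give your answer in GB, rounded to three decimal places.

64.85 TiB = 64.85 × 2^40 bytes = 71,303,329,061,273.6 bytes
1 GB = 1,000,000,000 bytes
71,303,329,061,273.6 / 1,000,000,000 = 71,303.329 GB

71,303.329 GB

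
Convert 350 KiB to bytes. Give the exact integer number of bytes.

358,400 bytes

350 × 1,024 = 358,400 bytes  (1 KiB = 2^10 bytes)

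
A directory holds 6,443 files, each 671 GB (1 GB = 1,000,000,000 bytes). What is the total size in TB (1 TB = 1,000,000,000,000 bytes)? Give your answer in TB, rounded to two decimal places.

4,323.25 TB

Total = 6,443 × 671 GB = 4,323,253 GB
= 4,323,253 × 1,000,000,000 bytes = 4,323,253,000,000,000 bytes
1 TB = 1,000,000,000,000 bytes
4,323,253,000,000,000 / 1,000,000,000,000 = 4,323.25 TB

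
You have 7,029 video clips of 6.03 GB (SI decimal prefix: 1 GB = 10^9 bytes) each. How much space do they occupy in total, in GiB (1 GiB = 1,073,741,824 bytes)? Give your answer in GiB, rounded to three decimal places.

39,473.986 GiB

Total = 7,029 × 6.03 GB = 42384.87 GB
= 42384.87 × 1,000,000,000 bytes = 42,384,870,000,000 bytes
1 GiB = 1,073,741,824 bytes
42,384,870,000,000 / 1,073,741,824 = 39,473.986 GiB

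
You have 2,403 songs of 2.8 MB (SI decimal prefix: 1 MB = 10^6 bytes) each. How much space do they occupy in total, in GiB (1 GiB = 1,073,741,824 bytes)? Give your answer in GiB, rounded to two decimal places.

6.27 GiB

Total = 2,403 × 2.8 MB = 6728.4 MB
= 6728.4 × 1,000,000 bytes = 6,728,400,000 bytes
1 GiB = 1,073,741,824 bytes
6,728,400,000 / 1,073,741,824 = 6.27 GiB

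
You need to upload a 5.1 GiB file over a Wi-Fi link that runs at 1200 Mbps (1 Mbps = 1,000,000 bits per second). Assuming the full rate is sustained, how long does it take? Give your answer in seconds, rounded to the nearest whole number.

5.1 GiB = 5,476,083,302.4 bytes = 43,808,666,419.2 bits
1200 Mbps = 1,200,000,000 bits/s
time = 43,808,666,419.2 / 1,200,000,000 = 37 s

37 seconds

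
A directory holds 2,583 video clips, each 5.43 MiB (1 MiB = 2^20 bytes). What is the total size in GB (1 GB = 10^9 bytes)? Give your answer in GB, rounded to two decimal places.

Total = 2,583 × 5.43 MiB = 14025.69 MiB
= 14025.69 × 1,048,576 bytes = 14,707,001,917.44 bytes
1 GB = 1,000,000,000 bytes
14,707,001,917.44 / 1,000,000,000 = 14.71 GB

14.71 GB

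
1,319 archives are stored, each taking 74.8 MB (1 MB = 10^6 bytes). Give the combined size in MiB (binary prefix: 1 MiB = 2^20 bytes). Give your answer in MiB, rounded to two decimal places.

Total = 1,319 × 74.8 MB = 98661.2 MB
= 98661.2 × 1,000,000 bytes = 98,661,200,000 bytes
1 MiB = 1,048,576 bytes
98,661,200,000 / 1,048,576 = 94,090.65 MiB

94,090.65 MiB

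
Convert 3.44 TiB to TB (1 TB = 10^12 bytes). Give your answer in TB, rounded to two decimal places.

3.78 TB

3.44 TiB = 3.44 × 2^40 bytes = 3,782,319,999,549.44 bytes
1 TB = 10^12 bytes = 1,000,000,000,000 bytes
3,782,319,999,549.44 / 1,000,000,000,000 = 3.78 TB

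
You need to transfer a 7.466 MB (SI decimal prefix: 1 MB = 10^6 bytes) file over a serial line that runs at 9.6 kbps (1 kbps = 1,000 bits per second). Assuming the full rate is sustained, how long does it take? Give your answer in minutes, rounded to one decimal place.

103.7 minutes

7.466 MB = 7,466,000 bytes = 59,728,000 bits
9.6 kbps = 9,600 bits/s
time = 59,728,000 / 9,600 = 6,221.67 s
6,221.67 s / 60 = 103.7 minutes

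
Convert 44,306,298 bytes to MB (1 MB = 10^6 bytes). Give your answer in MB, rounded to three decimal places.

44,306,298 bytes given.
1 MB = 10^6 bytes = 1,000,000 bytes
44,306,298 / 1,000,000 = 44.306 MB

44.306 MB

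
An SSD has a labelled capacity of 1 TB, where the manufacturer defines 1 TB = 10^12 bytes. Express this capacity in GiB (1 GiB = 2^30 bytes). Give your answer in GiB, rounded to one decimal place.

931.3 GiB

1 TB = 1 × 10^12 bytes = 1,000,000,000,000 bytes
1 GiB = 2^30 bytes = 1,073,741,824 bytes
1,000,000,000,000 / 1,073,741,824 = 931.3 GiB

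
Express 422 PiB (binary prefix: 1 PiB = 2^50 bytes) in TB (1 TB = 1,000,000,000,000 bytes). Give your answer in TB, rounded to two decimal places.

422 PiB = 422 × 2^50 bytes = 475,129,760,687,587,328 bytes
1 TB = 10^12 bytes = 1,000,000,000,000 bytes
475,129,760,687,587,328 / 1,000,000,000,000 = 475,129.76 TB

475,129.76 TB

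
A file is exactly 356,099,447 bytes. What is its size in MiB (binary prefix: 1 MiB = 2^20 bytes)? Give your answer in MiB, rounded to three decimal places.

356,099,447 bytes given.
1 MiB = 1,048,576 bytes
356,099,447 / 1,048,576 = 339.603 MiB

339.603 MiB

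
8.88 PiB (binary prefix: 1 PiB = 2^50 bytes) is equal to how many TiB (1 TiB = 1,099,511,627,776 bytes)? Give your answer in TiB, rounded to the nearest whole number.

8.88 PiB = 8.88 × 2^50 bytes = 9,997,991,172,762,501.12 bytes
1 TiB = 2^40 bytes = 1,099,511,627,776 bytes
9,997,991,172,762,501.12 / 1,099,511,627,776 = 9,093 TiB

9,093 TiB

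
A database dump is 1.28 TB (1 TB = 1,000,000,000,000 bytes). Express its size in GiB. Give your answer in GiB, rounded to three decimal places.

1.28 TB × 1,000,000,000,000 bytes/TB = 1,280,000,000,000 bytes
1 GiB = 2^30 bytes = 1,073,741,824 bytes
1,280,000,000,000 / 1,073,741,824 = 1,192.093 GiB

1,192.093 GiB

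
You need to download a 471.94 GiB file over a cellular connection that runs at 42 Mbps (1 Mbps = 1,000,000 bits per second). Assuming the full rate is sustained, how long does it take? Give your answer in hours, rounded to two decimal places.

26.81 hours

471.94 GiB = 506,741,716,418.56 bytes = 4,053,933,731,348.48 bits
42 Mbps = 42,000,000 bits/s
time = 4,053,933,731,348.48 / 42,000,000 = 96,522.2317 s
96,522.2317 s / 3600 = 26.81 hours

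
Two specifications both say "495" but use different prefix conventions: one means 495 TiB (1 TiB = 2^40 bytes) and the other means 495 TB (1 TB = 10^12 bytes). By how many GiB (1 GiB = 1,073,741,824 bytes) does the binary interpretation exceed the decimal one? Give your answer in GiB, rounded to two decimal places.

45,875.33 GiB

495 TiB = 495 × 1,099,511,627,776 = 544,258,255,749,120 bytes
495 TB = 495 × 1,000,000,000,000 = 495,000,000,000,000 bytes
difference = 49,258,255,749,120 bytes
49,258,255,749,120 / 1,073,741,824 = 45,875.33 GiB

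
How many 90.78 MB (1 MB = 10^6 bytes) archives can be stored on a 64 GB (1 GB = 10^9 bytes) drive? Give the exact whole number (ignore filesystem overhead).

Capacity: 64 GB = 64,000,000,000 bytes
Per item: 90.78 MB = 90,780,000 bytes
⌊64,000,000,000 / 90,780,000⌋ = 705

705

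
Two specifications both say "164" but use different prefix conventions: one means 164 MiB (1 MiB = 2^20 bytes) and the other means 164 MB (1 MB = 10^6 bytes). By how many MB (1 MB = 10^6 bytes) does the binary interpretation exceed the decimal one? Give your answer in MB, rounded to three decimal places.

164 MiB = 164 × 1,048,576 = 171,966,464 bytes
164 MB = 164 × 1,000,000 = 164,000,000 bytes
difference = 7,966,464 bytes
7,966,464 / 1,000,000 = 7.966 MB

7.966 MB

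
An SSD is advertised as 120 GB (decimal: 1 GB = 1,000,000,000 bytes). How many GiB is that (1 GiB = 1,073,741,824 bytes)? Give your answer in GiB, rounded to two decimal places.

120 GB × 1,000,000,000 bytes/GB = 120,000,000,000 bytes
1 GiB = 2^30 bytes = 1,073,741,824 bytes
120,000,000,000 / 1,073,741,824 = 111.76 GiB

111.76 GiB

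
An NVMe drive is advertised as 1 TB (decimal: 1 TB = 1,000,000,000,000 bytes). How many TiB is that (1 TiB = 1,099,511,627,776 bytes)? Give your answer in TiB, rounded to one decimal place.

1 TB × 1,000,000,000,000 bytes/TB = 1,000,000,000,000 bytes
1 TiB = 1,099,511,627,776 bytes
1,000,000,000,000 / 1,099,511,627,776 = 0.9 TiB

0.9 TiB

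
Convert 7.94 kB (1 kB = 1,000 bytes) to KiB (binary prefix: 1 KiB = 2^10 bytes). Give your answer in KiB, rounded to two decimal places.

7.75 KiB

7.94 kB = 7.94 × 10^3 bytes = 7,940 bytes
1 KiB = 1,024 bytes
7,940 / 1,024 = 7.75 KiB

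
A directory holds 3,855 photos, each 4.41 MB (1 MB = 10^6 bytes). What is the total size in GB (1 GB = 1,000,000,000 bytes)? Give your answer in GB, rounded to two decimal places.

Total = 3,855 × 4.41 MB = 17000.55 MB
= 17000.55 × 1,000,000 bytes = 17,000,550,000 bytes
1 GB = 1,000,000,000 bytes
17,000,550,000 / 1,000,000,000 = 17.00 GB

17.00 GB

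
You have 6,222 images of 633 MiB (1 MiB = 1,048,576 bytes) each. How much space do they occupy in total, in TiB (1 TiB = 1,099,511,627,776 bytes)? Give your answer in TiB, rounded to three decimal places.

Total = 6,222 × 633 MiB = 3,938,526 MiB
= 3,938,526 × 1,048,576 bytes = 4,129,843,838,976 bytes
1 TiB = 1,099,511,627,776 bytes
4,129,843,838,976 / 1,099,511,627,776 = 3.756 TiB

3.756 TiB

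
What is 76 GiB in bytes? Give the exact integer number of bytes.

76 × 1,073,741,824 = 81,604,378,624 bytes

81,604,378,624 bytes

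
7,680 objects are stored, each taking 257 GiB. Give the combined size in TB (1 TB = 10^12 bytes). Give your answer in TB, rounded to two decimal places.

Total = 7,680 × 257 GiB = 1,973,760 GiB
= 1,973,760 × 1,073,741,824 bytes = 2,119,308,662,538,240 bytes
1 TB = 1,000,000,000,000 bytes
2,119,308,662,538,240 / 1,000,000,000,000 = 2,119.31 TB

2,119.31 TB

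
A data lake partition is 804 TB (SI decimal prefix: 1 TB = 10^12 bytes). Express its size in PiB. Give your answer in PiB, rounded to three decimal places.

804 TB × 1,000,000,000,000 bytes/TB = 804,000,000,000,000 bytes
1 PiB = 1,125,899,906,842,624 bytes
804,000,000,000,000 / 1,125,899,906,842,624 = 0.714 PiB

0.714 PiB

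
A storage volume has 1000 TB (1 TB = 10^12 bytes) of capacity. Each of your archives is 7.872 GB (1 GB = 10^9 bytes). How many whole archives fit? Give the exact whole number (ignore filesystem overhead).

Capacity: 1000 TB = 1,000,000,000,000,000 bytes
Per item: 7.872 GB = 7,872,000,000 bytes
⌊1,000,000,000,000,000 / 7,872,000,000⌋ = 127,032

127,032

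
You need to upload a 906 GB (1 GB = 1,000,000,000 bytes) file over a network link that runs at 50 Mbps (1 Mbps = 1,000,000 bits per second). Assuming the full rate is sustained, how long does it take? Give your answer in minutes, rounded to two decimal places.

906 GB = 906,000,000,000 bytes = 7,248,000,000,000 bits
50 Mbps = 50,000,000 bits/s
time = 7,248,000,000,000 / 50,000,000 = 144,960.000 s
144,960.000 s / 60 = 2,416.00 minutes

2,416.00 minutes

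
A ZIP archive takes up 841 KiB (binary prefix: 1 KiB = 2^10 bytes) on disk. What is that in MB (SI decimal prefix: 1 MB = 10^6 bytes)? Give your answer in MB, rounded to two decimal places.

0.86 MB

841 KiB = 841 × 2^10 bytes = 861,184 bytes
1 MB = 1,000,000 bytes
861,184 / 1,000,000 = 0.86 MB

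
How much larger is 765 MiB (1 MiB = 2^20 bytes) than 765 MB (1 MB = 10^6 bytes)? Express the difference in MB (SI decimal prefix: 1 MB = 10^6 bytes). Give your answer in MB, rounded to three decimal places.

37.161 MB

765 MiB = 765 × 1,048,576 = 802,160,640 bytes
765 MB = 765 × 1,000,000 = 765,000,000 bytes
difference = 37,160,640 bytes
37,160,640 / 1,000,000 = 37.161 MB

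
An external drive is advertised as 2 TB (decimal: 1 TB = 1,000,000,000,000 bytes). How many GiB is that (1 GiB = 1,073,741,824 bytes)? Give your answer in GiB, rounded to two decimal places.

1,862.65 GiB

2 TB = 2 × 10^12 bytes = 2,000,000,000,000 bytes
1 GiB = 1,073,741,824 bytes
2,000,000,000,000 / 1,073,741,824 = 1,862.65 GiB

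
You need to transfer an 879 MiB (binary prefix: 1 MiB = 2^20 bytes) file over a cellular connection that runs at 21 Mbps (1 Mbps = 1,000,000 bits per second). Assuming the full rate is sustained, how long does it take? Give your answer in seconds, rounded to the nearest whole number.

351 seconds

879 MiB = 921,698,304 bytes = 7,373,586,432 bits
21 Mbps = 21,000,000 bits/s
time = 7,373,586,432 / 21,000,000 = 351 s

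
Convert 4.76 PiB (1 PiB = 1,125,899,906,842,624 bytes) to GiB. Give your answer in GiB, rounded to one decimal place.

4.76 PiB × 1,125,899,906,842,624 bytes/PiB = 5,359,283,556,570,890.24 bytes
1 GiB = 2^30 bytes = 1,073,741,824 bytes
5,359,283,556,570,890.24 / 1,073,741,824 = 4,991,221.8 GiB

4,991,221.8 GiB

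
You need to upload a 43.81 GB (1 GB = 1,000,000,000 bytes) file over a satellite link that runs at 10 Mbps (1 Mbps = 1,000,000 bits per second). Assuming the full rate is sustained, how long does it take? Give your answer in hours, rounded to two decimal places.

43.81 GB = 43,810,000,000 bytes = 350,480,000,000 bits
10 Mbps = 10,000,000 bits/s
time = 350,480,000,000 / 10,000,000 = 35,048.0000 s
35,048.0000 s / 3600 = 9.74 hours

9.74 hours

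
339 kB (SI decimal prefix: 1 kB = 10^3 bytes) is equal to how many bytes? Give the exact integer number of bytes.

339 × 1,000 = 339,000 bytes

339,000 bytes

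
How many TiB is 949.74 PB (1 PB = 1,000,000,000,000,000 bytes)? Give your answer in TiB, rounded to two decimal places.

863,783.50 TiB

949.74 PB = 949.74 × 10^15 bytes = 949,740,000,000,000,000 bytes
1 TiB = 1,099,511,627,776 bytes
949,740,000,000,000,000 / 1,099,511,627,776 = 863,783.50 TiB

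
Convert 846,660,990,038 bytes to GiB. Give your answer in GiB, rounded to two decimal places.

788.51 GiB

846,660,990,038 bytes given.
1 GiB = 1,073,741,824 bytes
846,660,990,038 / 1,073,741,824 = 788.51 GiB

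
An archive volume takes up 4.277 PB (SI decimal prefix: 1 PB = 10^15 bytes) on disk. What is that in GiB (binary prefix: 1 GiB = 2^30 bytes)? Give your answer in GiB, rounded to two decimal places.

3,983,266.65 GiB

4.277 PB × 1,000,000,000,000,000 bytes/PB = 4,277,000,000,000,000 bytes
1 GiB = 2^30 bytes = 1,073,741,824 bytes
4,277,000,000,000,000 / 1,073,741,824 = 3,983,266.65 GiB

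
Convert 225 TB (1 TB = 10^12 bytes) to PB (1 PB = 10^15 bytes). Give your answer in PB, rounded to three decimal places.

225 TB = 225 × 10^12 bytes = 225,000,000,000,000 bytes
1 PB = 1,000,000,000,000,000 bytes
225,000,000,000,000 / 1,000,000,000,000,000 = 0.225 PB

0.225 PB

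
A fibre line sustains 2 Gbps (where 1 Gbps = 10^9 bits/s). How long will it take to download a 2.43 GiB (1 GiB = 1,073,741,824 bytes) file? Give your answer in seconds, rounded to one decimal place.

2.43 GiB = 2,609,192,632.32 bytes = 20,873,541,058.56 bits
2 Gbps = 2,000,000,000 bits/s
time = 20,873,541,058.56 / 2,000,000,000 = 10.4 s

10.4 seconds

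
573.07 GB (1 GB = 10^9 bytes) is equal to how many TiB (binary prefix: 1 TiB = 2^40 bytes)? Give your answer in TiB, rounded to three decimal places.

573.07 GB × 1,000,000,000 bytes/GB = 573,070,000,000 bytes
1 TiB = 1,099,511,627,776 bytes
573,070,000,000 / 1,099,511,627,776 = 0.521 TiB

0.521 TiB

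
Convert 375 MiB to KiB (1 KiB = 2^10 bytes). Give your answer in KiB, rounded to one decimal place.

375 MiB × 1,048,576 bytes/MiB = 393,216,000 bytes
1 KiB = 2^10 bytes = 1,024 bytes
393,216,000 / 1,024 = 384,000.0 KiB

384,000.0 KiB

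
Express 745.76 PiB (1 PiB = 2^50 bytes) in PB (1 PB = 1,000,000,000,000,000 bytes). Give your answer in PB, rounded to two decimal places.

839.65 PB

745.76 PiB × 1,125,899,906,842,624 bytes/PiB = 839,651,114,526,955,274.24 bytes
1 PB = 10^15 bytes = 1,000,000,000,000,000 bytes
839,651,114,526,955,274.24 / 1,000,000,000,000,000 = 839.65 PB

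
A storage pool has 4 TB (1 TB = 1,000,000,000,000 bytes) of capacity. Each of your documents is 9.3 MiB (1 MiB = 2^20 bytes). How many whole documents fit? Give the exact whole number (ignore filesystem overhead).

Capacity: 4 TB = 4,000,000,000,000 bytes
Per item: 9.3 MiB = 9,751,756.8 bytes
⌊4,000,000,000,000 / 9,751,756.8⌋ = 410,182

410,182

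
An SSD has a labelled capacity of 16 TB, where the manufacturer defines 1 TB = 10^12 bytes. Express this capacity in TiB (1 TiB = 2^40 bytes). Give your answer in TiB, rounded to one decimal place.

16 TB × 1,000,000,000,000 bytes/TB = 16,000,000,000,000 bytes
1 TiB = 1,099,511,627,776 bytes
16,000,000,000,000 / 1,099,511,627,776 = 14.6 TiB

14.6 TiB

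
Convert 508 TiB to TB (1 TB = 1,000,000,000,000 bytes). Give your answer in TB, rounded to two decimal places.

508 TiB = 508 × 2^40 bytes = 558,551,906,910,208 bytes
1 TB = 10^12 bytes = 1,000,000,000,000 bytes
558,551,906,910,208 / 1,000,000,000,000 = 558.55 TB

558.55 TB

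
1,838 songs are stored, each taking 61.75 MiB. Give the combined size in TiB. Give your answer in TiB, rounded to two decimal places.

Total = 1,838 × 61.75 MiB = 113496.5 MiB
= 113496.5 × 1,048,576 bytes = 119,009,705,984 bytes
1 TiB = 1,099,511,627,776 bytes
119,009,705,984 / 1,099,511,627,776 = 0.11 TiB

0.11 TiB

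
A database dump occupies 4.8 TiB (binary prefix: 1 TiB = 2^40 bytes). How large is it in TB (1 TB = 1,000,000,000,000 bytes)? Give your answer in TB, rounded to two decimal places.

4.8 TiB = 4.8 × 2^40 bytes = 5,277,655,813,324.8 bytes
1 TB = 10^12 bytes = 1,000,000,000,000 bytes
5,277,655,813,324.8 / 1,000,000,000,000 = 5.28 TB

5.28 TB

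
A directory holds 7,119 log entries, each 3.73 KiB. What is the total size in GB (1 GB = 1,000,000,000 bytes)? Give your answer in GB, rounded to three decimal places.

0.027 GB

Total = 7,119 × 3.73 KiB = 26553.87 KiB
= 26553.87 × 1,024 bytes = 27,191,162.88 bytes
1 GB = 1,000,000,000 bytes
27,191,162.88 / 1,000,000,000 = 0.027 GB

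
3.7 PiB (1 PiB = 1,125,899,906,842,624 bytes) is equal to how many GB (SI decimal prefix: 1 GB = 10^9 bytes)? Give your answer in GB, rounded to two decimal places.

3.7 PiB × 1,125,899,906,842,624 bytes/PiB = 4,165,829,655,317,708.8 bytes
1 GB = 1,000,000,000 bytes
4,165,829,655,317,708.8 / 1,000,000,000 = 4,165,829.66 GB

4,165,829.66 GB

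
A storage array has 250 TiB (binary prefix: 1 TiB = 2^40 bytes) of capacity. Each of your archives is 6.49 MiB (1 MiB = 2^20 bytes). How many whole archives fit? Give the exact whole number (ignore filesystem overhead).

40,391,987

Capacity: 250 TiB = 274,877,906,944,000 bytes
Per item: 6.49 MiB = 6,805,258.24 bytes
⌊274,877,906,944,000 / 6,805,258.24⌋ = 40,391,987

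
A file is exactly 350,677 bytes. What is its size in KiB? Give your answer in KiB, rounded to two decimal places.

342.46 KiB

350,677 bytes given.
1 KiB = 2^10 bytes = 1,024 bytes
350,677 / 1,024 = 342.46 KiB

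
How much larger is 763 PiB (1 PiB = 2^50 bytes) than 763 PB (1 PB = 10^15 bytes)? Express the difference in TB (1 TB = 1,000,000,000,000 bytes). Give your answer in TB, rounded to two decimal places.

96,061.63 TB

763 PiB = 763 × 1,125,899,906,842,624 = 859,061,628,920,922,112 bytes
763 PB = 763 × 1,000,000,000,000,000 = 763,000,000,000,000,000 bytes
difference = 96,061,628,920,922,112 bytes
96,061,628,920,922,112 / 1,000,000,000,000 = 96,061.63 TB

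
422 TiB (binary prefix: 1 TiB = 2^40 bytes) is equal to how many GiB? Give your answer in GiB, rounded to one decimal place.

422 TiB = 422 × 2^40 bytes = 463,993,906,921,472 bytes
1 GiB = 1,073,741,824 bytes
463,993,906,921,472 / 1,073,741,824 = 432,128.0 GiB

432,128.0 GiB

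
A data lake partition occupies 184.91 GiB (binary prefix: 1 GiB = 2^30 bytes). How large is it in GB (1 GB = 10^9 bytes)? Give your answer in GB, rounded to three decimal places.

198.546 GB

184.91 GiB × 1,073,741,824 bytes/GiB = 198,545,600,675.84 bytes
1 GB = 1,000,000,000 bytes
198,545,600,675.84 / 1,000,000,000 = 198.546 GB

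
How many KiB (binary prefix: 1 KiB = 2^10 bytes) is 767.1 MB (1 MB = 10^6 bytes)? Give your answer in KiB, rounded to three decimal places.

767.1 MB = 767.1 × 10^6 bytes = 767,100,000 bytes
1 KiB = 2^10 bytes = 1,024 bytes
767,100,000 / 1,024 = 749,121.094 KiB

749,121.094 KiB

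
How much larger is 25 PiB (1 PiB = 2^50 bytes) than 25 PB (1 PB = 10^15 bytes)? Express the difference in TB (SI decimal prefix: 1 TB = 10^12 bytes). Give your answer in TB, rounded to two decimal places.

25 PiB = 25 × 1,125,899,906,842,624 = 28,147,497,671,065,600 bytes
25 PB = 25 × 1,000,000,000,000,000 = 25,000,000,000,000,000 bytes
difference = 3,147,497,671,065,600 bytes
3,147,497,671,065,600 / 1,000,000,000,000 = 3,147.50 TB

3,147.50 TB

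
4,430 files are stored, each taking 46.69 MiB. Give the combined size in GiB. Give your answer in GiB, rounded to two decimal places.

201.99 GiB

Total = 4,430 × 46.69 MiB = 206836.7 MiB
= 206836.7 × 1,048,576 bytes = 216,883,999,539.2 bytes
1 GiB = 1,073,741,824 bytes
216,883,999,539.2 / 1,073,741,824 = 201.99 GiB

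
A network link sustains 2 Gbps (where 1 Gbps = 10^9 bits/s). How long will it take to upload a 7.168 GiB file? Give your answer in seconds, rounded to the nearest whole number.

7.168 GiB = 7,696,581,394.432 bytes = 61,572,651,155.456 bits
2 Gbps = 2,000,000,000 bits/s
time = 61,572,651,155.456 / 2,000,000,000 = 31 s

31 seconds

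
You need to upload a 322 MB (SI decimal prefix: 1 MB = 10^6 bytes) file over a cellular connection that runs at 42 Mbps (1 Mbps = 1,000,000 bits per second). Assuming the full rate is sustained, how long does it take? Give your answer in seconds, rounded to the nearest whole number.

61 seconds

322 MB = 322,000,000 bytes = 2,576,000,000 bits
42 Mbps = 42,000,000 bits/s
time = 2,576,000,000 / 42,000,000 = 61 s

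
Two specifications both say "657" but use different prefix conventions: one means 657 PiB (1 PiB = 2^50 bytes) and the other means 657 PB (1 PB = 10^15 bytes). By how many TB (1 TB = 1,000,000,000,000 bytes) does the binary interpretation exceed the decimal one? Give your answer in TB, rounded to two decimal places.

657 PiB = 657 × 1,125,899,906,842,624 = 739,716,238,795,603,968 bytes
657 PB = 657 × 1,000,000,000,000,000 = 657,000,000,000,000,000 bytes
difference = 82,716,238,795,603,968 bytes
82,716,238,795,603,968 / 1,000,000,000,000 = 82,716.24 TB

82,716.24 TB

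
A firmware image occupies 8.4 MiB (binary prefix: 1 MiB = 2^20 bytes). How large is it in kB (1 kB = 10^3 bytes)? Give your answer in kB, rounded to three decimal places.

8,808.038 kB

8.4 MiB × 1,048,576 bytes/MiB = 8,808,038.4 bytes
1 kB = 1,000 bytes
8,808,038.4 / 1,000 = 8,808.038 kB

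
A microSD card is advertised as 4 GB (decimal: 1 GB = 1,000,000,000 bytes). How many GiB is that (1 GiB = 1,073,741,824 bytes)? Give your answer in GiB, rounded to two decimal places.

3.73 GiB

4 GB × 1,000,000,000 bytes/GB = 4,000,000,000 bytes
1 GiB = 2^30 bytes = 1,073,741,824 bytes
4,000,000,000 / 1,073,741,824 = 3.73 GiB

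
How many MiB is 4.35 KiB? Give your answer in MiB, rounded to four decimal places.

4.35 KiB = 4.35 × 2^10 bytes = 4,454.4 bytes
1 MiB = 2^20 bytes = 1,048,576 bytes
4,454.4 / 1,048,576 = 0.0042 MiB

0.0042 MiB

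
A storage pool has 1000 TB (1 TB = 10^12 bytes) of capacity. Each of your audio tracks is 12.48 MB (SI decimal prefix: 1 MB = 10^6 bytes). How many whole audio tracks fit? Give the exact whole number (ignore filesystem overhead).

Capacity: 1000 TB = 1,000,000,000,000,000 bytes
Per item: 12.48 MB = 12,480,000 bytes
⌊1,000,000,000,000,000 / 12,480,000⌋ = 80,128,205

80,128,205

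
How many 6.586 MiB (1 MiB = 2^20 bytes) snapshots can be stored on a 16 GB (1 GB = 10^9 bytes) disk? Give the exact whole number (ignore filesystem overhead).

2,316

Capacity: 16 GB = 16,000,000,000 bytes
Per item: 6.586 MiB = 6,905,921.536 bytes
⌊16,000,000,000 / 6,905,921.536⌋ = 2,316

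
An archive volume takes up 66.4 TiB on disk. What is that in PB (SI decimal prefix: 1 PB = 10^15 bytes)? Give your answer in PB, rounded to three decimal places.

0.073 PB

66.4 TiB = 66.4 × 2^40 bytes = 73,007,572,084,326.4 bytes
1 PB = 10^15 bytes = 1,000,000,000,000,000 bytes
73,007,572,084,326.4 / 1,000,000,000,000,000 = 0.073 PB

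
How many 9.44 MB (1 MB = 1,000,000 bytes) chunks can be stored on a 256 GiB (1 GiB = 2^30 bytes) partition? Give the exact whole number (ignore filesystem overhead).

29,118

Capacity: 256 GiB = 274,877,906,944 bytes
Per item: 9.44 MB = 9,440,000 bytes
⌊274,877,906,944 / 9,440,000⌋ = 29,118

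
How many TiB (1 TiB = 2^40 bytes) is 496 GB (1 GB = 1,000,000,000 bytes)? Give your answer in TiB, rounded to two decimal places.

0.45 TiB

496 GB = 496 × 10^9 bytes = 496,000,000,000 bytes
1 TiB = 2^40 bytes = 1,099,511,627,776 bytes
496,000,000,000 / 1,099,511,627,776 = 0.45 TiB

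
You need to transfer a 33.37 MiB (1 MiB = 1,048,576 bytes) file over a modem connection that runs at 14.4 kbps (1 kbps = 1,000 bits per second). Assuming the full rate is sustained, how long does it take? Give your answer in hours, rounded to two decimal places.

5.40 hours

33.37 MiB = 34,990,981.12 bytes = 279,927,848.96 bits
14.4 kbps = 14,400 bits/s
time = 279,927,848.96 / 14,400 = 19,439.4340 s
19,439.4340 s / 3600 = 5.40 hours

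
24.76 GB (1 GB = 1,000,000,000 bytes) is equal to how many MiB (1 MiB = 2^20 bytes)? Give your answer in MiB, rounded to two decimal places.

23,612.98 MiB

24.76 GB × 1,000,000,000 bytes/GB = 24,760,000,000 bytes
1 MiB = 1,048,576 bytes
24,760,000,000 / 1,048,576 = 23,612.98 MiB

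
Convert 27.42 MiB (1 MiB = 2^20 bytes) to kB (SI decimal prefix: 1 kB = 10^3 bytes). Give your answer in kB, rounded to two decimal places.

27.42 MiB = 27.42 × 2^20 bytes = 28,751,953.92 bytes
1 kB = 1,000 bytes
28,751,953.92 / 1,000 = 28,751.95 kB

28,751.95 kB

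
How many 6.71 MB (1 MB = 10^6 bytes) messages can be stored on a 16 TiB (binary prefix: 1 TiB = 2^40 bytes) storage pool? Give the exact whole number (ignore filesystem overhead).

Capacity: 16 TiB = 17,592,186,044,416 bytes
Per item: 6.71 MB = 6,710,000 bytes
⌊17,592,186,044,416 / 6,710,000⌋ = 2,621,786

2,621,786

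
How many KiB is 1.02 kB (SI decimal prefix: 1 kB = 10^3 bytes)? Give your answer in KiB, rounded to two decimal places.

1.00 KiB

1.02 kB × 1,000 bytes/kB = 1,020 bytes
1 KiB = 2^10 bytes = 1,024 bytes
1,020 / 1,024 = 1.00 KiB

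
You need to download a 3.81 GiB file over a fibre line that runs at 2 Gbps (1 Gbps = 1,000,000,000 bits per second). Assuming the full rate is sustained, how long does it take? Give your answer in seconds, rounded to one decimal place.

3.81 GiB = 4,090,956,349.44 bytes = 32,727,650,795.52 bits
2 Gbps = 2,000,000,000 bits/s
time = 32,727,650,795.52 / 2,000,000,000 = 16.4 s

16.4 seconds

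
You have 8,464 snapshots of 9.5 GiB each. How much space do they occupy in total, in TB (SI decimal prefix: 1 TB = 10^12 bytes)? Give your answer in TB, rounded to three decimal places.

Total = 8,464 × 9.5 GiB = 80,408 GiB
= 80,408 × 1,073,741,824 bytes = 86,337,432,584,192 bytes
1 TB = 1,000,000,000,000 bytes
86,337,432,584,192 / 1,000,000,000,000 = 86.337 TB

86.337 TB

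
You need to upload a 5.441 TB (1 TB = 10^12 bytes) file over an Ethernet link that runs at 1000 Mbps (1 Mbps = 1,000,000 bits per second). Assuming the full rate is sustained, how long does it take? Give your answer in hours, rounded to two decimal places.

5.441 TB = 5,441,000,000,000 bytes = 43,528,000,000,000 bits
1000 Mbps = 1,000,000,000 bits/s
time = 43,528,000,000,000 / 1,000,000,000 = 43,528.0000 s
43,528.0000 s / 3600 = 12.09 hours

12.09 hours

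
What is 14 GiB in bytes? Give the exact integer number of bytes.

15,032,385,536 bytes

14 × 1,073,741,824 = 15,032,385,536 bytes  (1 GiB = 2^30 bytes)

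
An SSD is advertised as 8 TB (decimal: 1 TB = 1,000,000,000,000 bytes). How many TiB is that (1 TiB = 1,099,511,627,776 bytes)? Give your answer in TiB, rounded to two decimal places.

7.28 TiB

8 TB × 1,000,000,000,000 bytes/TB = 8,000,000,000,000 bytes
1 TiB = 2^40 bytes = 1,099,511,627,776 bytes
8,000,000,000,000 / 1,099,511,627,776 = 7.28 TiB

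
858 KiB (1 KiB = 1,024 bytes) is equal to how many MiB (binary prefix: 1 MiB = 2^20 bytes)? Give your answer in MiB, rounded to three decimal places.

0.838 MiB

858 KiB × 1,024 bytes/KiB = 878,592 bytes
1 MiB = 2^20 bytes = 1,048,576 bytes
878,592 / 1,048,576 = 0.838 MiB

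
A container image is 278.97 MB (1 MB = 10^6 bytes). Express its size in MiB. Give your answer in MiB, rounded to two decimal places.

278.97 MB = 278.97 × 10^6 bytes = 278,970,000 bytes
1 MiB = 2^20 bytes = 1,048,576 bytes
278,970,000 / 1,048,576 = 266.05 MiB

266.05 MiB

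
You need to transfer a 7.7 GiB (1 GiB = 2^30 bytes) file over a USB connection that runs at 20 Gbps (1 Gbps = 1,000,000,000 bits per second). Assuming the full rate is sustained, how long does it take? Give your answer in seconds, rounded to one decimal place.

7.7 GiB = 8,267,812,044.8 bytes = 66,142,496,358.4 bits
20 Gbps = 20,000,000,000 bits/s
time = 66,142,496,358.4 / 20,000,000,000 = 3.3 s

3.3 seconds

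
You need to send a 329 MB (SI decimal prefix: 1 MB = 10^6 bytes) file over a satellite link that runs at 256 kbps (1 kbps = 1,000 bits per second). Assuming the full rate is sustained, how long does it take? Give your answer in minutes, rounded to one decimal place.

171.4 minutes

329 MB = 329,000,000 bytes = 2,632,000,000 bits
256 kbps = 256,000 bits/s
time = 2,632,000,000 / 256,000 = 10,281.25 s
10,281.25 s / 60 = 171.4 minutes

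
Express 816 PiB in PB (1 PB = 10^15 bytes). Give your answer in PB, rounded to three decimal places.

918.734 PB

816 PiB × 1,125,899,906,842,624 bytes/PiB = 918,734,323,983,581,184 bytes
1 PB = 1,000,000,000,000,000 bytes
918,734,323,983,581,184 / 1,000,000,000,000,000 = 918.734 PB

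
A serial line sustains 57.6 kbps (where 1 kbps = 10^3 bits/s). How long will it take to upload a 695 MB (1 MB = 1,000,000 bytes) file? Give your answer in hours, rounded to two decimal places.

26.81 hours

695 MB = 695,000,000 bytes = 5,560,000,000 bits
57.6 kbps = 57,600 bits/s
time = 5,560,000,000 / 57,600 = 96,527.7778 s
96,527.7778 s / 3600 = 26.81 hours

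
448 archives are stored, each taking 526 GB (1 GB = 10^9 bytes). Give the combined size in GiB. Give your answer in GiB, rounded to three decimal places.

Total = 448 × 526 GB = 235,648 GB
= 235,648 × 1,000,000,000 bytes = 235,648,000,000,000 bytes
1 GiB = 1,073,741,824 bytes
235,648,000,000,000 / 1,073,741,824 = 219,464.302 GiB

219,464.302 GiB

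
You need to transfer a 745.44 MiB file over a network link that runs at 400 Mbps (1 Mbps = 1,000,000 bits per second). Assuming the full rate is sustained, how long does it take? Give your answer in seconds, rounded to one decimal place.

745.44 MiB = 781,650,493.44 bytes = 6,253,203,947.52 bits
400 Mbps = 400,000,000 bits/s
time = 6,253,203,947.52 / 400,000,000 = 15.6 s

15.6 seconds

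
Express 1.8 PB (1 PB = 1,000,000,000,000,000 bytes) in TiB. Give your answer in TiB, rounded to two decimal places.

1,637.09 TiB

1.8 PB × 1,000,000,000,000,000 bytes/PB = 1,800,000,000,000,000 bytes
1 TiB = 1,099,511,627,776 bytes
1,800,000,000,000,000 / 1,099,511,627,776 = 1,637.09 TiB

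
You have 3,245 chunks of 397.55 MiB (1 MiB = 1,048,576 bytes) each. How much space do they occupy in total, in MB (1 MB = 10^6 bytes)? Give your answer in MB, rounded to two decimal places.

1,352,715.21 MB

Total = 3,245 × 397.55 MiB = 1290049.75 MiB
= 1290049.75 × 1,048,576 bytes = 1,352,715,206,656 bytes
1 MB = 1,000,000 bytes
1,352,715,206,656 / 1,000,000 = 1,352,715.21 MB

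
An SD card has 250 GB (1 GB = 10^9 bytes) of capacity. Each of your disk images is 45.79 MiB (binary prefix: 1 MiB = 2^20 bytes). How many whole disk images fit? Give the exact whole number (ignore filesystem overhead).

Capacity: 250 GB = 250,000,000,000 bytes
Per item: 45.79 MiB = 48,014,295.04 bytes
⌊250,000,000,000 / 48,014,295.04⌋ = 5,206

5,206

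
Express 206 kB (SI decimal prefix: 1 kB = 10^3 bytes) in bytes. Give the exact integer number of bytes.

206 × 1,000 = 206,000 bytes

206,000 bytes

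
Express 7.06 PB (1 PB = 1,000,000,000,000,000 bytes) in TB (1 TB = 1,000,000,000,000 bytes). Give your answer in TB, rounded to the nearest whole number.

7,060 TB

7.06 PB × 1,000,000,000,000,000 bytes/PB = 7,060,000,000,000,000 bytes
1 TB = 1,000,000,000,000 bytes
7,060,000,000,000,000 / 1,000,000,000,000 = 7,060 TB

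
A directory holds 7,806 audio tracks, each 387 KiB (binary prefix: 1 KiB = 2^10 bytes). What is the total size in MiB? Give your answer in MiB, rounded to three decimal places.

2,950.119 MiB

Total = 7,806 × 387 KiB = 3,020,922 KiB
= 3,020,922 × 1,024 bytes = 3,093,424,128 bytes
1 MiB = 1,048,576 bytes
3,093,424,128 / 1,048,576 = 2,950.119 MiB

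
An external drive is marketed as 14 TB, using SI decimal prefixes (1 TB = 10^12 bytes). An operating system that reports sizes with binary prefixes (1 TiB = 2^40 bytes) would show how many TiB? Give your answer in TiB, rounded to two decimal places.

12.73 TiB

14 TB = 14 × 10^12 bytes = 14,000,000,000,000 bytes
1 TiB = 2^40 bytes = 1,099,511,627,776 bytes
14,000,000,000,000 / 1,099,511,627,776 = 12.73 TiB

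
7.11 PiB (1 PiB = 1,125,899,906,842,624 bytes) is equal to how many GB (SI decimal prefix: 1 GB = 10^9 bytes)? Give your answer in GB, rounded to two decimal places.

8,005,148.34 GB

7.11 PiB = 7.11 × 2^50 bytes = 8,005,148,337,651,056.64 bytes
1 GB = 1,000,000,000 bytes
8,005,148,337,651,056.64 / 1,000,000,000 = 8,005,148.34 GB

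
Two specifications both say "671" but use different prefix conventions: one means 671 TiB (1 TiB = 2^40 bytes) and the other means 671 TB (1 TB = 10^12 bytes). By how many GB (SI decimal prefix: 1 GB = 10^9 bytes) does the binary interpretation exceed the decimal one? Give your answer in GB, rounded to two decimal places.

671 TiB = 671 × 1,099,511,627,776 = 737,772,302,237,696 bytes
671 TB = 671 × 1,000,000,000,000 = 671,000,000,000,000 bytes
difference = 66,772,302,237,696 bytes
66,772,302,237,696 / 1,000,000,000 = 66,772.30 GB

66,772.30 GB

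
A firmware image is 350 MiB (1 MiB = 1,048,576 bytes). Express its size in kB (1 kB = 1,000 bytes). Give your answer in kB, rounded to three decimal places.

367,001.600 kB

350 MiB = 350 × 2^20 bytes = 367,001,600 bytes
1 kB = 1,000 bytes
367,001,600 / 1,000 = 367,001.600 kB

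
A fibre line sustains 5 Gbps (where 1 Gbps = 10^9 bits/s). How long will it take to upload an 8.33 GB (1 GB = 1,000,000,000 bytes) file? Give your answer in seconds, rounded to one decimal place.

8.33 GB = 8,330,000,000 bytes = 66,640,000,000 bits
5 Gbps = 5,000,000,000 bits/s
time = 66,640,000,000 / 5,000,000,000 = 13.3 s

13.3 seconds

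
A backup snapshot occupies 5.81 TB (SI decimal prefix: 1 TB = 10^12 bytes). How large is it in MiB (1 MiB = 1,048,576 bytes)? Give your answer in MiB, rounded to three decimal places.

5.81 TB × 1,000,000,000,000 bytes/TB = 5,810,000,000,000 bytes
1 MiB = 2^20 bytes = 1,048,576 bytes
5,810,000,000,000 / 1,048,576 = 5,540,847.778 MiB

5,540,847.778 MiB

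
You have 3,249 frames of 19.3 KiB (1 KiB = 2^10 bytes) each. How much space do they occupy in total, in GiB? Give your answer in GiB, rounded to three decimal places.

0.060 GiB

Total = 3,249 × 19.3 KiB = 62705.7 KiB
= 62705.7 × 1,024 bytes = 64,210,636.8 bytes
1 GiB = 1,073,741,824 bytes
64,210,636.8 / 1,073,741,824 = 0.060 GiB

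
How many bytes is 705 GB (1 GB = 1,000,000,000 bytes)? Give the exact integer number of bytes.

705 × 1,000,000,000 = 705,000,000,000 bytes  (1 GB = 10^9 bytes)

705,000,000,000 bytes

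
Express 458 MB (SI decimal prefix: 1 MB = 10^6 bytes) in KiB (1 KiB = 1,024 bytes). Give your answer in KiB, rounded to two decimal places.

458 MB = 458 × 10^6 bytes = 458,000,000 bytes
1 KiB = 1,024 bytes
458,000,000 / 1,024 = 447,265.63 KiB

447,265.63 KiB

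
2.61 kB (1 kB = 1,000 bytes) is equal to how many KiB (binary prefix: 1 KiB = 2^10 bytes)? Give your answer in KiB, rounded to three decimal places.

2.549 KiB

2.61 kB = 2.61 × 10^3 bytes = 2,610 bytes
1 KiB = 2^10 bytes = 1,024 bytes
2,610 / 1,024 = 2.549 KiB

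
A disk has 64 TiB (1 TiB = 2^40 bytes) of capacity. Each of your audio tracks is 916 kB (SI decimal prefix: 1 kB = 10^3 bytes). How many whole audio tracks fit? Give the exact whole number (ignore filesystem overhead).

Capacity: 64 TiB = 70,368,744,177,664 bytes
Per item: 916 kB = 916,000 bytes
⌊70,368,744,177,664 / 916,000⌋ = 76,821,773

76,821,773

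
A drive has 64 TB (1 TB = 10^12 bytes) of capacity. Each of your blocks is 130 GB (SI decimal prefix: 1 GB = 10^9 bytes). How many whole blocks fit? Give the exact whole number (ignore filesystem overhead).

492

Capacity: 64 TB = 64,000,000,000,000 bytes
Per item: 130 GB = 130,000,000,000 bytes
⌊64,000,000,000,000 / 130,000,000,000⌋ = 492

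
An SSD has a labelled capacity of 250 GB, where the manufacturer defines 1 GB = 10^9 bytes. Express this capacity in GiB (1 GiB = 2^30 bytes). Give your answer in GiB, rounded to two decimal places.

232.83 GiB

250 GB = 250 × 10^9 bytes = 250,000,000,000 bytes
1 GiB = 1,073,741,824 bytes
250,000,000,000 / 1,073,741,824 = 232.83 GiB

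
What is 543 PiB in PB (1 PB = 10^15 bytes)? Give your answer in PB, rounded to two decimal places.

543 PiB = 543 × 2^50 bytes = 611,363,649,415,544,832 bytes
1 PB = 10^15 bytes = 1,000,000,000,000,000 bytes
611,363,649,415,544,832 / 1,000,000,000,000,000 = 611.36 PB

611.36 PB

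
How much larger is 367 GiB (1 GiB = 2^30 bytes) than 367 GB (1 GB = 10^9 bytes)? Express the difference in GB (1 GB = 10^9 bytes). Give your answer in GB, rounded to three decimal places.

367 GiB = 367 × 1,073,741,824 = 394,063,249,408 bytes
367 GB = 367 × 1,000,000,000 = 367,000,000,000 bytes
difference = 27,063,249,408 bytes
27,063,249,408 / 1,000,000,000 = 27.063 GB

27.063 GB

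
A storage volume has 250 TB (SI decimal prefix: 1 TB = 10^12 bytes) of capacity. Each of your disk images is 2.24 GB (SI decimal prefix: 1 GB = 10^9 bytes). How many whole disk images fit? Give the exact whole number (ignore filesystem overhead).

111,607

Capacity: 250 TB = 250,000,000,000,000 bytes
Per item: 2.24 GB = 2,240,000,000 bytes
⌊250,000,000,000,000 / 2,240,000,000⌋ = 111,607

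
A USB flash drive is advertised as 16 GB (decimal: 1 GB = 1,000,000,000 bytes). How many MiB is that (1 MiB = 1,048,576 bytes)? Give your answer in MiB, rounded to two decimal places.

16 GB = 16 × 10^9 bytes = 16,000,000,000 bytes
1 MiB = 2^20 bytes = 1,048,576 bytes
16,000,000,000 / 1,048,576 = 15,258.79 MiB

15,258.79 MiB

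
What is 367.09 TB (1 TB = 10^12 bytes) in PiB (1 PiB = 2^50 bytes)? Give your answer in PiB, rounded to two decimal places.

367.09 TB = 367.09 × 10^12 bytes = 367,090,000,000,000 bytes
1 PiB = 2^50 bytes = 1,125,899,906,842,624 bytes
367,090,000,000,000 / 1,125,899,906,842,624 = 0.33 PiB

0.33 PiB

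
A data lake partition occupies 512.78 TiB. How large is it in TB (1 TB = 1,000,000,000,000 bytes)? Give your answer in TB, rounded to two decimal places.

512.78 TiB × 1,099,511,627,776 bytes/TiB = 563,807,572,490,977.28 bytes
1 TB = 1,000,000,000,000 bytes
563,807,572,490,977.28 / 1,000,000,000,000 = 563.81 TB

563.81 TB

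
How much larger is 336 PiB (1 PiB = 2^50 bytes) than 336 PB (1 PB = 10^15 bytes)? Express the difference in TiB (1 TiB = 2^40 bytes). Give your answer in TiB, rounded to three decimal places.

336 PiB = 336 × 1,125,899,906,842,624 = 378,302,368,699,121,664 bytes
336 PB = 336 × 1,000,000,000,000,000 = 336,000,000,000,000,000 bytes
difference = 42,302,368,699,121,664 bytes
42,302,368,699,121,664 / 1,099,511,627,776 = 38,473.780 TiB

38,473.780 TiB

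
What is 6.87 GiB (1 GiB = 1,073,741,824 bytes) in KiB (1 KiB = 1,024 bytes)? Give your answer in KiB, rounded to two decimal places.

6.87 GiB = 6.87 × 2^30 bytes = 7,376,606,330.88 bytes
1 KiB = 1,024 bytes
7,376,606,330.88 / 1,024 = 7,203,717.12 KiB

7,203,717.12 KiB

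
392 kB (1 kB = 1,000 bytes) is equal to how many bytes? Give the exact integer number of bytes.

392 × 1,000 = 392,000 bytes  (1 kB = 10^3 bytes)

392,000 bytes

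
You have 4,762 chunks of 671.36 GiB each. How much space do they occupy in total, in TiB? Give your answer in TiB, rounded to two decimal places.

Total = 4,762 × 671.36 GiB = 3197016.32 GiB
= 3197016.32 × 1,073,741,824 bytes = 3,432,770,134,794,567.68 bytes
1 TiB = 1,099,511,627,776 bytes
3,432,770,134,794,567.68 / 1,099,511,627,776 = 3,122.09 TiB

3,122.09 TiB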